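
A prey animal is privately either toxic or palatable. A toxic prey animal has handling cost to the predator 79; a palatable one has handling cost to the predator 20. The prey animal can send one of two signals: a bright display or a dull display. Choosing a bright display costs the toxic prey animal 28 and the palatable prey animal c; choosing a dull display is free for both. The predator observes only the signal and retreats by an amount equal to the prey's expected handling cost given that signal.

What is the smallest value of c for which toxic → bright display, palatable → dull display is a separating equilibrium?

Under separation: bright display → toxic (pays 79); dull display → palatable (pays 20).
Toxic: 79 − 28 = 51 ≥ 20 − 0 = 20. Holds regardless of c. ✓
Palatable: 20 − 0 ≥ 79 − c, so c ≥ 79 − 20 = 59.

59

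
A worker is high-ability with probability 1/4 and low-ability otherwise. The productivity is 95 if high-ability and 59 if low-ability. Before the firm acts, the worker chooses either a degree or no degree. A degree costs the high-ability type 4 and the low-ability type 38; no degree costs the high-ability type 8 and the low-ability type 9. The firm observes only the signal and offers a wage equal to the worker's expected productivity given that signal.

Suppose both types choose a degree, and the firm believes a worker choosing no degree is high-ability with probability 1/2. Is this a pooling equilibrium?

At the pooled signal (degree) the firm holds the prior 1/4 and pays 1/4·95 + 3/4·59 = 68. Off-path (no degree) belief 1/2 gives 1/2·95 + 1/2·59 = 77.
High-ability: degree gives 68 − 4 = 64; no degree gives 77 − 8 = 69. Deviates. ✗
Low-ability: degree gives 68 − 38 = 30; no degree gives 77 − 9 = 68. Deviates. ✗

No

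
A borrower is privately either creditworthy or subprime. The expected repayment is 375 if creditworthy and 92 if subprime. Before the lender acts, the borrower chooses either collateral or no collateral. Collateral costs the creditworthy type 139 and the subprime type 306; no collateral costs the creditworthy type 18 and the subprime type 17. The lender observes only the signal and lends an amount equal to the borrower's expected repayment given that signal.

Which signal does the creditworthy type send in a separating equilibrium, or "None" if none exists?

Try creditworthy → collateral, subprime → no collateral:
  If types separate, collateral earns payment 375 and no collateral earns 92.
  Creditworthy: collateral gives 375 − 139 = 236; no collateral gives 92 − 18 = 74. No deviation. ✓
  Subprime: no collateral gives 92 − 17 = 75; collateral gives 375 − 306 = 69. No deviation. ✓
Both hold — the creditworthy type sends collateral.

collateral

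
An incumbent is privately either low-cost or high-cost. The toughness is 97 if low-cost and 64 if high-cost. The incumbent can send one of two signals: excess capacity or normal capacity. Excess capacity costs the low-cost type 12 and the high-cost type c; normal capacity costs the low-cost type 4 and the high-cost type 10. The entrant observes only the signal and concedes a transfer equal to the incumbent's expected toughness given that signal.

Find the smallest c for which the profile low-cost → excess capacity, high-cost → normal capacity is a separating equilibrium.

Under separation: excess capacity → low-cost (pays 97); normal capacity → high-cost (pays 64).
Low-cost: 97 − 12 = 85 ≥ 64 − 4 = 60. Holds regardless of c. ✓
High-cost: 64 − 10 ≥ 97 − c, so c ≥ 97 − 54 = 43.

43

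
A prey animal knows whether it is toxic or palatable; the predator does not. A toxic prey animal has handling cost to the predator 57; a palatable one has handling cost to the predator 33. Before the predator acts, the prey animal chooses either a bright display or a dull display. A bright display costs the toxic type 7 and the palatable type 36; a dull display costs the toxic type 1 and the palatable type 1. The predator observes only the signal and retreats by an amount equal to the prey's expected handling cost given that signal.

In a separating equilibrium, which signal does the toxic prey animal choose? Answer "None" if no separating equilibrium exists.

bright display

Try toxic → bright display, palatable → dull display:
  If types separate, bright display earns payment 57 and dull display earns 33.
  Toxic: bright display gives 57 − 7 = 50; dull display gives 33 − 1 = 32. No deviation. ✓
  Palatable: dull display gives 33 − 1 = 32; bright display gives 57 − 36 = 21. No deviation. ✓
Both hold — the toxic type sends bright display.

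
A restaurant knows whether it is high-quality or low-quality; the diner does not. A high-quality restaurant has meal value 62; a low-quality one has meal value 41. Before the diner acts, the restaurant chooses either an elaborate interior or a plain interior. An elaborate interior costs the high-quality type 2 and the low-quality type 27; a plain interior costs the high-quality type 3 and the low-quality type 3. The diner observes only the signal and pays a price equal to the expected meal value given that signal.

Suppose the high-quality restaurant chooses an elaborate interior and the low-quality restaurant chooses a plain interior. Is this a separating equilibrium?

If types separate, elaborate interior earns payment 62 and plain interior earns 41.
High-quality: elaborate interior gives 62 − 2 = 60; plain interior gives 41 − 3 = 38. No deviation. ✓
Low-quality: plain interior gives 41 − 3 = 38; elaborate interior gives 62 − 27 = 35. No deviation. ✓
Both incentive constraints hold.

Yes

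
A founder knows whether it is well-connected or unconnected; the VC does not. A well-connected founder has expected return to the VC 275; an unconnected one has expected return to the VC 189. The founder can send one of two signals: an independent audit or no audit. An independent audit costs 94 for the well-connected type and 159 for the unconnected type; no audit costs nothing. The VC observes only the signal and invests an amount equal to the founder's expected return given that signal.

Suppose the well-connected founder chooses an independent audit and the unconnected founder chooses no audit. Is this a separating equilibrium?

No

Under separation the VC infers type exactly: audit → well-connected (pays 275), no audit → unconnected (pays 189).
Well-connected: audit gives 275 − 94 = 181; no audit gives 189 − 0 = 189. Would deviate. ✗
Unconnected: no audit gives 189 − 0 = 189; audit gives 275 − 159 = 116. No deviation. ✓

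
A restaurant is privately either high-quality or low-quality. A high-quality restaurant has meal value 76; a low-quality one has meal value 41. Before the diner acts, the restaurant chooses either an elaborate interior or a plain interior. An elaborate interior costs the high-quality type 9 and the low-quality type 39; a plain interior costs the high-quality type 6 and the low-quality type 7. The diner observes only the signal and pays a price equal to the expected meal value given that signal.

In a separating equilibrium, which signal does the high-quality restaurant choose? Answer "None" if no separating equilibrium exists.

Try high-quality → elaborate interior, low-quality → plain interior:
  Under separation the diner infers type exactly: elaborate interior → high-quality (pays 76), plain interior → low-quality (pays 41).
  High-quality: elaborate interior gives 76 − 9 = 67; plain interior gives 41 − 6 = 35. No deviation. ✓
  Low-quality: plain interior gives 41 − 7 = 34; elaborate interior gives 76 − 39 = 37. Would deviate. ✗
Try high-quality → plain interior, low-quality → elaborate interior:
  Under separation the diner infers type exactly: plain interior → high-quality (pays 76), elaborate interior → low-quality (pays 41).
  High-quality: plain interior gives 76 − 6 = 70; elaborate interior gives 41 − 9 = 32. No deviation. ✓
  Low-quality: elaborate interior gives 41 − 39 = 2; plain interior gives 76 − 7 = 69. Would deviate. ✗
Neither assignment is incentive-compatible.

None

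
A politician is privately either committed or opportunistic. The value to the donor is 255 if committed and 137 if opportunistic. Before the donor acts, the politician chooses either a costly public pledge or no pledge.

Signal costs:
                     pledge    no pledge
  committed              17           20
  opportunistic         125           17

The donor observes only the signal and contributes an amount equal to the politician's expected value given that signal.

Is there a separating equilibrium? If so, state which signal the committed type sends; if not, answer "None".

None

Try committed → pledge, opportunistic → no pledge:
  Under separation the donor infers type exactly: pledge → committed (pays 255), no pledge → opportunistic (pays 137).
  Committed: pledge gives 255 − 17 = 238; no pledge gives 137 − 20 = 117. No deviation. ✓
  Opportunistic: no pledge gives 137 − 17 = 120; pledge gives 255 − 125 = 130. Would deviate. ✗
Try committed → no pledge, opportunistic → pledge:
  Under separation the donor infers type exactly: no pledge → committed (pays 255), pledge → opportunistic (pays 137).
  Committed: no pledge gives 255 − 20 = 235; pledge gives 137 − 17 = 120. No deviation. ✓
  Opportunistic: pledge gives 137 − 125 = 12; no pledge gives 255 − 17 = 238. Would deviate. ✗
Neither assignment is incentive-compatible.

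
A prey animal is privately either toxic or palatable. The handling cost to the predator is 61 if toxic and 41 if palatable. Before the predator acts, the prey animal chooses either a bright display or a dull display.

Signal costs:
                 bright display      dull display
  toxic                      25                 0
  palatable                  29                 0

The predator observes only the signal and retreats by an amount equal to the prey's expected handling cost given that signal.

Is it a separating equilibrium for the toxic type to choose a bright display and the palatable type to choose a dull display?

No

If types separate, bright display earns payment 61 and dull display earns 41.
Toxic: bright display gives 61 − 25 = 36; dull display gives 41 − 0 = 41. Would deviate. ✗
Palatable: dull display gives 41 − 0 = 41; bright display gives 61 − 29 = 32. No deviation. ✓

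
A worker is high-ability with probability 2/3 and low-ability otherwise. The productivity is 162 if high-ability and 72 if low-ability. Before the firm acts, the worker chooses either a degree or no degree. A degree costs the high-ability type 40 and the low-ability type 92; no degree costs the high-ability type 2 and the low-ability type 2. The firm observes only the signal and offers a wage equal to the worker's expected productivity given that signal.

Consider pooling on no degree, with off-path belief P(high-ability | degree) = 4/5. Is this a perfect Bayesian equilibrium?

On the equilibrium path (no degree) the firm holds the prior 2/3 and pays 2/3·162 + 1/3·72 = 132. Off-path (degree) belief 4/5 gives 4/5·162 + 1/5·72 = 144.
High-ability: no degree gives 132 − 2 = 130; degree gives 144 − 40 = 104. Stays. ✓
Low-ability: no degree gives 132 − 2 = 130; degree gives 144 − 92 = 52. Stays. ✓
Beliefs are Bayes-consistent on-path and both types best-respond.

Yes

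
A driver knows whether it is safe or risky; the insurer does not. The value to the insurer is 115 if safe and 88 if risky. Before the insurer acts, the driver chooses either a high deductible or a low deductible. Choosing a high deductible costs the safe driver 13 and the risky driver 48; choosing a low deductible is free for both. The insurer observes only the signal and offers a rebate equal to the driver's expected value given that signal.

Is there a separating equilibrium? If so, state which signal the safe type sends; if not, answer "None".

Try safe → high deductible, risky → low deductible:
  Under separation the insurer infers type exactly: high deductible → safe (pays 115), low deductible → risky (pays 88).
  Safe: high deductible gives 115 − 13 = 102; low deductible gives 88 − 0 = 88. No deviation. ✓
  Risky: low deductible gives 88 − 0 = 88; high deductible gives 115 − 48 = 67. No deviation. ✓
Both hold — the safe type sends high deductible.

high deductible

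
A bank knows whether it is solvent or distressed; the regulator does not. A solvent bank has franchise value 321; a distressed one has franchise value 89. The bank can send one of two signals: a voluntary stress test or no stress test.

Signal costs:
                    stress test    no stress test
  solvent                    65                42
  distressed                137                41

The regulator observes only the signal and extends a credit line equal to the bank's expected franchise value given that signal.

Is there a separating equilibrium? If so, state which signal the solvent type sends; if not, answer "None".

None

Try solvent → stress test, distressed → no stress test:
  If types separate, stress test earns payment 321 and no stress test earns 89.
  Solvent: stress test gives 321 − 65 = 256; no stress test gives 89 − 42 = 47. No deviation. ✓
  Distressed: no stress test gives 89 − 41 = 48; stress test gives 321 − 137 = 184. Would deviate. ✗
Try solvent → no stress test, distressed → stress test:
  If types separate, no stress test earns payment 321 and stress test earns 89.
  Solvent: no stress test gives 321 − 42 = 279; stress test gives 89 − 65 = 24. No deviation. ✓
  Distressed: stress test gives 89 − 137 = -48; no stress test gives 321 − 41 = 280. Would deviate. ✗
Neither assignment is incentive-compatible.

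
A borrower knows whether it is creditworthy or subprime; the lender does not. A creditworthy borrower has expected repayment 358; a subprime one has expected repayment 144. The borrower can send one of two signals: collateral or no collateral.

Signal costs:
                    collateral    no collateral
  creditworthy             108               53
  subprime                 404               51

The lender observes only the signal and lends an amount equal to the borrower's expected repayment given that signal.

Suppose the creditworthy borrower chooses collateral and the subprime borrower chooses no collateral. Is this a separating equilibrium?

Under separation the lender infers type exactly: collateral → creditworthy (pays 358), no collateral → subprime (pays 144).
Creditworthy: collateral gives 358 − 108 = 250; no collateral gives 144 − 53 = 91. No deviation. ✓
Subprime: no collateral gives 144 − 51 = 93; collateral gives 358 − 404 = -46. No deviation. ✓
Neither type gains from mimicking the other.

Yes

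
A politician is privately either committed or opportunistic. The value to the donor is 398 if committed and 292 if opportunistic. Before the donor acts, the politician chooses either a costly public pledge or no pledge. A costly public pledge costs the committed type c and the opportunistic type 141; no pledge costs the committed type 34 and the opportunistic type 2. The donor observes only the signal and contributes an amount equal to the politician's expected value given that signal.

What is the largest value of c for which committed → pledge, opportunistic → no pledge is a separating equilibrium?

Under separation: pledge → committed (pays 398); no pledge → opportunistic (pays 292).
Opportunistic: 292 − 2 = 290 ≥ 398 − 141 = 257. Holds regardless of c. ✓
Committed: 398 − c ≥ 292 − 34, so c ≤ 398 − 258 = 140.

140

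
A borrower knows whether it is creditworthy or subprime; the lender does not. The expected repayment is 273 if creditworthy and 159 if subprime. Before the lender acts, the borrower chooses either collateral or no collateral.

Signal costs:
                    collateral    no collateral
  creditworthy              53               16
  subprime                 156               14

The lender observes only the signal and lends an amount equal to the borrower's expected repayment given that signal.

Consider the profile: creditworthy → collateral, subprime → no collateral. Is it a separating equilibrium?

Yes

If types separate, collateral earns payment 273 and no collateral earns 159.
Creditworthy: collateral gives 273 − 53 = 220; no collateral gives 159 − 16 = 143. No deviation. ✓
Subprime: no collateral gives 159 − 14 = 145; collateral gives 273 − 156 = 117. No deviation. ✓
Neither type gains from mimicking the other.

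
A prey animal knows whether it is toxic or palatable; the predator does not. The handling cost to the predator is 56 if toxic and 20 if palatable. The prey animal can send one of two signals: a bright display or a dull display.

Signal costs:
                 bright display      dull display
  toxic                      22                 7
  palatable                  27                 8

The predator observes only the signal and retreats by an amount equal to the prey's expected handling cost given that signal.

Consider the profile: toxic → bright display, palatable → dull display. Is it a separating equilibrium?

If types separate, bright display earns payment 56 and dull display earns 20.
Toxic: bright display gives 56 − 22 = 34; dull display gives 20 − 7 = 13. No deviation. ✓
Palatable: dull display gives 20 − 8 = 12; bright display gives 56 − 27 = 29. Would deviate. ✗

No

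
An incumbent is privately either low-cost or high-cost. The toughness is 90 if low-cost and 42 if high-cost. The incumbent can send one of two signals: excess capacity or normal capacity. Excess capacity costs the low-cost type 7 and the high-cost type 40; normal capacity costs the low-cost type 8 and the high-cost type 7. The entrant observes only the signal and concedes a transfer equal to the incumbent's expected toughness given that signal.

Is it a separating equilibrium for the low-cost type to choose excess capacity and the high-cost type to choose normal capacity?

No

If types separate, excess capacity earns payment 90 and normal capacity earns 42.
Low-cost: excess capacity gives 90 − 7 = 83; normal capacity gives 42 − 8 = 34. No deviation. ✓
High-cost: normal capacity gives 42 − 7 = 35; excess capacity gives 90 − 40 = 50. Would deviate. ✗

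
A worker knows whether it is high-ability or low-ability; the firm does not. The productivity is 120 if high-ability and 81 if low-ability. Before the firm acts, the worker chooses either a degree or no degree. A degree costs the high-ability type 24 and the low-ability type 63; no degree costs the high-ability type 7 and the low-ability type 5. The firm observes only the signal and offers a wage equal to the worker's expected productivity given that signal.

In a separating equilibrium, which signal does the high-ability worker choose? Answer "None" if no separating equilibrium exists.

Try high-ability → degree, low-ability → no degree:
  If types separate, degree earns payment 120 and no degree earns 81.
  High-ability: degree gives 120 − 24 = 96; no degree gives 81 − 7 = 74. No deviation. ✓
  Low-ability: no degree gives 81 − 5 = 76; degree gives 120 − 63 = 57. No deviation. ✓
Both hold — the high-ability type sends degree.

degree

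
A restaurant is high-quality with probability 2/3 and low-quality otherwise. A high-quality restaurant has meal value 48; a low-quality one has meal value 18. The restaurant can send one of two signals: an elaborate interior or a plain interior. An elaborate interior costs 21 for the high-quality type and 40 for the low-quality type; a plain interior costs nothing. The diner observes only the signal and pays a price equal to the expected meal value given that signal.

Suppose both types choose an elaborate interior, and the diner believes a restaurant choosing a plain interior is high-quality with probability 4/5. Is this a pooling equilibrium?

On the equilibrium path (elaborate interior) the diner holds the prior 2/3 and pays 2/3·48 + 1/3·18 = 38. Off-path (plain interior) belief 4/5 gives 4/5·48 + 1/5·18 = 42.
High-quality: elaborate interior gives 38 − 21 = 17; plain interior gives 42 − 0 = 42. Deviates. ✗
Low-quality: elaborate interior gives 38 − 40 = -2; plain interior gives 42 − 0 = 42. Deviates. ✗

No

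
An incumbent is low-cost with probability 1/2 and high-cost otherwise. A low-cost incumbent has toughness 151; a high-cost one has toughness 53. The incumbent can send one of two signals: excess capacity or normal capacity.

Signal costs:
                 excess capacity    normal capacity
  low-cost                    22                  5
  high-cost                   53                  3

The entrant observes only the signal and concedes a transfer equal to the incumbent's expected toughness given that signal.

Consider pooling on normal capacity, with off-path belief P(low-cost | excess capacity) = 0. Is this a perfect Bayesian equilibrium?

Yes

At the pooled signal (normal capacity) the entrant holds the prior 1/2 and pays 1/2·151 + 1/2·53 = 102. Off-path (excess capacity) belief 0 gives 0·151 + 1·53 = 53.
Low-cost: normal capacity gives 102 − 5 = 97; excess capacity gives 53 − 22 = 31. Stays. ✓
High-cost: normal capacity gives 102 − 3 = 99; excess capacity gives 53 − 53 = 0. Stays. ✓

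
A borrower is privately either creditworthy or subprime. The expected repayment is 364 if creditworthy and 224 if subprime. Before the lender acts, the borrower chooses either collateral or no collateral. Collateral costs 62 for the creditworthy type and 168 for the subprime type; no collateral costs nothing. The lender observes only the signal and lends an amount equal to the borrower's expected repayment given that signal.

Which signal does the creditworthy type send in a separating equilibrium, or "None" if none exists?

collateral

Try creditworthy → collateral, subprime → no collateral:
  If types separate, collateral earns payment 364 and no collateral earns 224.
  Creditworthy: collateral gives 364 − 62 = 302; no collateral gives 224 − 0 = 224. No deviation. ✓
  Subprime: no collateral gives 224 − 0 = 224; collateral gives 364 − 168 = 196. No deviation. ✓
Both hold — the creditworthy type sends collateral.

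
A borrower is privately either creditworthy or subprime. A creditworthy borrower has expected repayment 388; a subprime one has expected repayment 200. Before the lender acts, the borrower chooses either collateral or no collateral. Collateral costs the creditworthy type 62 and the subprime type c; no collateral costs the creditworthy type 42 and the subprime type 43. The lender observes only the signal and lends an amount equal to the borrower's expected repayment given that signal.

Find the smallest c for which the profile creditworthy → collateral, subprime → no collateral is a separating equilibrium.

231

Under separation: collateral → creditworthy (pays 388); no collateral → subprime (pays 200).
Creditworthy: 388 − 62 = 326 ≥ 200 − 42 = 158. Holds regardless of c. ✓
Subprime: 200 − 43 ≥ 388 − c, so c ≥ 388 − 157 = 231.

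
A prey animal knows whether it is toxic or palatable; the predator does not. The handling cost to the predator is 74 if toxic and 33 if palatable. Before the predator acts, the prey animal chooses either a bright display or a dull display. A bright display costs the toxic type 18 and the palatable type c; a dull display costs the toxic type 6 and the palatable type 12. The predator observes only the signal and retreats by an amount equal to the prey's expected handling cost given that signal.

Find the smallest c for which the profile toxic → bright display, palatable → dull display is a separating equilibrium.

53

Under separation: bright display → toxic (pays 74); dull display → palatable (pays 33).
Toxic: 74 − 18 = 56 ≥ 33 − 6 = 27. Holds regardless of c. ✓
Palatable: 33 − 12 ≥ 74 − c, so c ≥ 74 − 21 = 53.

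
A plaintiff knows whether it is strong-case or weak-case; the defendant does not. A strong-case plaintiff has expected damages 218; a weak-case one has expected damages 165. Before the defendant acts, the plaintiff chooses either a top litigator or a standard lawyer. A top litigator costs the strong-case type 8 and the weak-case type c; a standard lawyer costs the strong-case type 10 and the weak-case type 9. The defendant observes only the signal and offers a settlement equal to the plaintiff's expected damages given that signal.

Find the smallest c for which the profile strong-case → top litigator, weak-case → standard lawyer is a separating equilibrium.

Under separation: top litigator → strong-case (pays 218); standard lawyer → weak-case (pays 165).
Strong-case: 218 − 8 = 210 ≥ 165 − 10 = 155. Holds regardless of c. ✓
Weak-case: 165 − 9 ≥ 218 − c, so c ≥ 218 − 156 = 62.

62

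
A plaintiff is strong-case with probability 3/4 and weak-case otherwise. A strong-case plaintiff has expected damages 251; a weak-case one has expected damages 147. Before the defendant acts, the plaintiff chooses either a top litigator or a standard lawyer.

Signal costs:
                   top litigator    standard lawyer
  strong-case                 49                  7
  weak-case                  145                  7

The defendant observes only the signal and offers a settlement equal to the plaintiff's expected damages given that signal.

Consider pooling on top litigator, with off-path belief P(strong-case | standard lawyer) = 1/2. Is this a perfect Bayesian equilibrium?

On the equilibrium path (top litigator) the defendant holds the prior 3/4 and pays 3/4·251 + 1/4·147 = 225. Off-path (standard lawyer) belief 1/2 gives 1/2·251 + 1/2·147 = 199.
Strong-case: top litigator gives 225 − 49 = 176; standard lawyer gives 199 − 7 = 192. Deviates. ✗
Weak-case: top litigator gives 225 − 145 = 80; standard lawyer gives 199 − 7 = 192. Deviates. ✗

No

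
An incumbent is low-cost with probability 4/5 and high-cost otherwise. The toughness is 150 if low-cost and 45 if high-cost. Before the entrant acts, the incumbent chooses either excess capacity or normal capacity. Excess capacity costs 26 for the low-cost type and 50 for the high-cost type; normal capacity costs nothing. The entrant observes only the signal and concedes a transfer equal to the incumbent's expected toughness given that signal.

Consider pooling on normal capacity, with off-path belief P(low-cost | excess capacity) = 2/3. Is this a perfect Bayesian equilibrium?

Yes

At the pooled signal (normal capacity) the entrant holds the prior 4/5 and pays 4/5·150 + 1/5·45 = 129. Off-path (excess capacity) belief 2/3 gives 2/3·150 + 1/3·45 = 115.
Low-cost: normal capacity gives 129 − 0 = 129; excess capacity gives 115 − 26 = 89. Stays. ✓
High-cost: normal capacity gives 129 − 0 = 129; excess capacity gives 115 − 50 = 65. Stays. ✓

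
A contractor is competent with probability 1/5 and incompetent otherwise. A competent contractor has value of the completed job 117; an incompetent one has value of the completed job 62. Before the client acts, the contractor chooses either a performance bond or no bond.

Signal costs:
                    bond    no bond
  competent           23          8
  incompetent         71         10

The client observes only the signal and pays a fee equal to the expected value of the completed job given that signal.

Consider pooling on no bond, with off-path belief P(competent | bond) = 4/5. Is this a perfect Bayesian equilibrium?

No

At the pooled signal (no bond) the client holds the prior 1/5 and pays 1/5·117 + 4/5·62 = 73. Off-path (bond) belief 4/5 gives 4/5·117 + 1/5·62 = 106.
Competent: no bond gives 73 − 8 = 65; bond gives 106 − 23 = 83. Deviates. ✗
Incompetent: no bond gives 73 − 10 = 63; bond gives 106 − 71 = 35. Stays. ✓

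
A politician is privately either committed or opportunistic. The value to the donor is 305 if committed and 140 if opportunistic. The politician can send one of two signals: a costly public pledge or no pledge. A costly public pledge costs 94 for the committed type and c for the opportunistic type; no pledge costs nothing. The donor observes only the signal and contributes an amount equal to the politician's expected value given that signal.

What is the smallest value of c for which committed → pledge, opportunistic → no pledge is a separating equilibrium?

165

Under separation: pledge → committed (pays 305); no pledge → opportunistic (pays 140).
Committed: 305 − 94 = 211 ≥ 140 − 0 = 140. Holds regardless of c. ✓
Opportunistic: 140 − 0 ≥ 305 − c, so c ≥ 305 − 140 = 165.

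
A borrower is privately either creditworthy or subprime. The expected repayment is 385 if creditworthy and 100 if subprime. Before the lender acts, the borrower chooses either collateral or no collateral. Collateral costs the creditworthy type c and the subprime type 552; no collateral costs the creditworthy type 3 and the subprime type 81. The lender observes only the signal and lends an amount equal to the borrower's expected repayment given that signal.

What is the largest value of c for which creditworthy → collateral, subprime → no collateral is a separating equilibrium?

Under separation: collateral → creditworthy (pays 385); no collateral → subprime (pays 100).
Subprime: 100 − 81 = 19 ≥ 385 − 552 = -167. Holds regardless of c. ✓
Creditworthy: 385 − c ≥ 100 − 3, so c ≤ 385 − 97 = 288.

288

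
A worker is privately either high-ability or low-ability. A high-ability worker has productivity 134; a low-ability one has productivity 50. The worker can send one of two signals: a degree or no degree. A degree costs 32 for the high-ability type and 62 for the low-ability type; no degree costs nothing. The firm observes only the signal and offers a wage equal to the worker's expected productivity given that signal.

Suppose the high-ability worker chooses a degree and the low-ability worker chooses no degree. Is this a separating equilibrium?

If types separate, degree earns payment 134 and no degree earns 50.
High-ability: degree gives 134 − 32 = 102; no degree gives 50 − 0 = 50. No deviation. ✓
Low-ability: no degree gives 50 − 0 = 50; degree gives 134 − 62 = 72. Would deviate. ✗

No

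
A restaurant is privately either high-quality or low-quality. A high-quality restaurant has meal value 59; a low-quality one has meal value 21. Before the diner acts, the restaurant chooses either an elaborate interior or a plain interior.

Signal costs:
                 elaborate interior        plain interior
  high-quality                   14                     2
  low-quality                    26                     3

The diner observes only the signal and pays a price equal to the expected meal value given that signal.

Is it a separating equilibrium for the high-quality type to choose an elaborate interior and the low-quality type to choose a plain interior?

Under separation the diner infers type exactly: elaborate interior → high-quality (pays 59), plain interior → low-quality (pays 21).
High-quality: elaborate interior gives 59 − 14 = 45; plain interior gives 21 − 2 = 19. No deviation. ✓
Low-quality: plain interior gives 21 − 3 = 18; elaborate interior gives 59 − 26 = 33. Would deviate. ✗

No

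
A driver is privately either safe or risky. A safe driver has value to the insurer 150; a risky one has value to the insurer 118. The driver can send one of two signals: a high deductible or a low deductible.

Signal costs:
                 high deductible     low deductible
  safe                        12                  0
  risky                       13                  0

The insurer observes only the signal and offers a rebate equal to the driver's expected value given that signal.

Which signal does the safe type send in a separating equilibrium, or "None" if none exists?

Try safe → high deductible, risky → low deductible:
  Under separation the insurer infers type exactly: high deductible → safe (pays 150), low deductible → risky (pays 118).
  Safe: high deductible gives 150 − 12 = 138; low deductible gives 118 − 0 = 118. No deviation. ✓
  Risky: low deductible gives 118 − 0 = 118; high deductible gives 150 − 13 = 137. Would deviate. ✗
Try safe → low deductible, risky → high deductible:
  Under separation the insurer infers type exactly: low deductible → safe (pays 150), high deductible → risky (pays 118).
  Safe: low deductible gives 150 − 0 = 150; high deductible gives 118 − 12 = 106. No deviation. ✓
  Risky: high deductible gives 118 − 13 = 105; low deductible gives 150 − 0 = 150. Would deviate. ✗
Neither assignment is incentive-compatible.

None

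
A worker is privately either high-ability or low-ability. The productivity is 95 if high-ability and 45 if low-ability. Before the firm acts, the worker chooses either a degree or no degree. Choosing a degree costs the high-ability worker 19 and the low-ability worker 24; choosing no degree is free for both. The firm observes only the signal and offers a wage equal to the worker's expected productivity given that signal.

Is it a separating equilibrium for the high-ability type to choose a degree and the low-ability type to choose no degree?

If types separate, degree earns payment 95 and no degree earns 45.
High-ability: degree gives 95 − 19 = 76; no degree gives 45 − 0 = 45. No deviation. ✓
Low-ability: no degree gives 45 − 0 = 45; degree gives 95 − 24 = 71. Would deviate. ✗

No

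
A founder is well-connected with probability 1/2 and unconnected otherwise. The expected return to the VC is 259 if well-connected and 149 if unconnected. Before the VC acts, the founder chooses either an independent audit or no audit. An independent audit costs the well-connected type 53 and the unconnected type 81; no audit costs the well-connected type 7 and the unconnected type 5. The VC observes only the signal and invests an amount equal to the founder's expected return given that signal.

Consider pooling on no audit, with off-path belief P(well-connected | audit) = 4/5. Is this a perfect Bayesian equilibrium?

Yes

At the pooled signal (no audit) the VC holds the prior 1/2 and pays 1/2·259 + 1/2·149 = 204. Off-path (audit) belief 4/5 gives 4/5·259 + 1/5·149 = 237.
Well-connected: no audit gives 204 − 7 = 197; audit gives 237 − 53 = 184. Stays. ✓
Unconnected: no audit gives 204 − 5 = 199; audit gives 237 − 81 = 156. Stays. ✓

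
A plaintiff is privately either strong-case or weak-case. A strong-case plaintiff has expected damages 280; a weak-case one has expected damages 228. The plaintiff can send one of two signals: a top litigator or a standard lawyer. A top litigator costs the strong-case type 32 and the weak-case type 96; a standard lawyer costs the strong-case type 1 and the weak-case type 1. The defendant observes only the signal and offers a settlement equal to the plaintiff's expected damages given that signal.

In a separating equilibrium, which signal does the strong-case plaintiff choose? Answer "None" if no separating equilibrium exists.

top litigator

Try strong-case → top litigator, weak-case → standard lawyer:
  Under separation the defendant infers type exactly: top litigator → strong-case (pays 280), standard lawyer → weak-case (pays 228).
  Strong-case: top litigator gives 280 − 32 = 248; standard lawyer gives 228 − 1 = 227. No deviation. ✓
  Weak-case: standard lawyer gives 228 − 1 = 227; top litigator gives 280 − 96 = 184. No deviation. ✓
Both hold — the strong-case type sends top litigator.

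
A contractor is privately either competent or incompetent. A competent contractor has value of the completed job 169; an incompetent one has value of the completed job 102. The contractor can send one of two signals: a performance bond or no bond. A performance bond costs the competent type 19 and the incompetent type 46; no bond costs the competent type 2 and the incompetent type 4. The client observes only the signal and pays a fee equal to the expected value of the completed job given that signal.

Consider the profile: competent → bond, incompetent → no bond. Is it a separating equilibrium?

If types separate, bond earns payment 169 and no bond earns 102.
Competent: bond gives 169 − 19 = 150; no bond gives 102 − 2 = 100. No deviation. ✓
Incompetent: no bond gives 102 − 4 = 98; bond gives 169 − 46 = 123. Would deviate. ✗

No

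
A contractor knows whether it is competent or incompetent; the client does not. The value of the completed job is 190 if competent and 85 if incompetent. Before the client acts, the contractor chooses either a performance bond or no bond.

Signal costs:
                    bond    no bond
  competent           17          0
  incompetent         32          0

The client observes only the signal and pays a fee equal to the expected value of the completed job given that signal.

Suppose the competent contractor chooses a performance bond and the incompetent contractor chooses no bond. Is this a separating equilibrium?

No

Under separation the client infers type exactly: bond → competent (pays 190), no bond → incompetent (pays 85).
Competent: bond gives 190 − 17 = 173; no bond gives 85 − 0 = 85. No deviation. ✓
Incompetent: no bond gives 85 − 0 = 85; bond gives 190 − 32 = 158. Would deviate. ✗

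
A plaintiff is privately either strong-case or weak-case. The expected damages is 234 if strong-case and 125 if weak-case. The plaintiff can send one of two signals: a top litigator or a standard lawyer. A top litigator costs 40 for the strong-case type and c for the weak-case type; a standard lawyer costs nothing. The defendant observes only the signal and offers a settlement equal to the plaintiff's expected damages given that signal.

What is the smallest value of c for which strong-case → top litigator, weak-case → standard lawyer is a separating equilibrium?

Under separation: top litigator → strong-case (pays 234); standard lawyer → weak-case (pays 125).
Strong-case: 234 − 40 = 194 ≥ 125 − 0 = 125. Holds regardless of c. ✓
Weak-case: 125 − 0 ≥ 234 − c, so c ≥ 234 − 125 = 109.

109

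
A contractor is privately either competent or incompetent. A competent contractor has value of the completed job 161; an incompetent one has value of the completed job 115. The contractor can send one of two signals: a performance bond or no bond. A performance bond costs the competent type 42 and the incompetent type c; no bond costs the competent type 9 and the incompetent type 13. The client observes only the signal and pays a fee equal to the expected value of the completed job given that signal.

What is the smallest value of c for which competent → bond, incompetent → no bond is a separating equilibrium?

Under separation: bond → competent (pays 161); no bond → incompetent (pays 115).
Competent: 161 − 42 = 119 ≥ 115 − 9 = 106. Holds regardless of c. ✓
Incompetent: 115 − 13 ≥ 161 − c, so c ≥ 161 − 102 = 59.

59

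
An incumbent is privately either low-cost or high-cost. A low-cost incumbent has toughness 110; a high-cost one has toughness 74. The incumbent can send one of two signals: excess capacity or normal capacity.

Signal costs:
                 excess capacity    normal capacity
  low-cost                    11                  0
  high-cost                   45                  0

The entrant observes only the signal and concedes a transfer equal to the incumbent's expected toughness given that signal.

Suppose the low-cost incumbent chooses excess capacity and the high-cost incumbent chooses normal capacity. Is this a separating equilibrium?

Yes

If types separate, excess capacity earns payment 110 and normal capacity earns 74.
Low-cost: excess capacity gives 110 − 11 = 99; normal capacity gives 74 − 0 = 74. No deviation. ✓
High-cost: normal capacity gives 74 − 0 = 74; excess capacity gives 110 − 45 = 65. No deviation. ✓
Neither type gains from mimicking the other.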